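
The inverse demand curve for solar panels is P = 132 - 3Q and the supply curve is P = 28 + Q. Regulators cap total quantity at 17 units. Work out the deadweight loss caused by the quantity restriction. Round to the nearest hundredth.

Unrestricted equilibrium: Q* = (132 - 28)/(3 + 1) = 26.
At Q = 17 the demand price is 132 - 3(17) = 81 and the supply price is 28 + (17) = 45.
DWL = (1/2)(gap between curves at 17) x (Q* - 17) = (1/2)(36)(9) = 162.

162.00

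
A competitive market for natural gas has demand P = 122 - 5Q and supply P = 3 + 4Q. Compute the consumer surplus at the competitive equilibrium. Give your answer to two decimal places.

Set 122 - 5Q = 3 + 4Q, which gives 119 = 9Q, so Q* = 13.2222 and P* = 122 - 5(13.2222) = 55.8889.
The demand choke price is 122, so CS = (1/2)(Q*)(122 - P*) = (1/2)(13.2222)(66.1111) = 437.0679.

437.07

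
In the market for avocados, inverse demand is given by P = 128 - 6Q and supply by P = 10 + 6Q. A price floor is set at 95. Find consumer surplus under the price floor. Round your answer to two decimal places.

90.75

Free-market equilibrium: 128 - 6Q = 10 + 6Q gives Q* = 9.8333, P* = 69.
At P = 95, buyers demand (128 - 95)/6 = 5.5 while sellers would supply more, so the quantity traded is 5.5 at price 95.
CS is the triangle under demand above 95: (1/2)(5.5)(128 - 95) = 90.75.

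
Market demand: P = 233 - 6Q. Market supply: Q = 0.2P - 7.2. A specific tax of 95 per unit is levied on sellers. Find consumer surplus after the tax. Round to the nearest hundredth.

257.95

Rewriting supply in inverse form: P = 36 + 5Q.
Without the tax, 233 - 6Q = 36 + 5Q so Q* = 17.9091 and P* = 125.5455.
A tax on sellers shifts supply up by 95: 233 - 6Q = 36 + 5Q + 95, so Q_t = 9.2727. Buyers pay P_b = 177.3636; sellers receive P_s = P_b - 95 = 82.3636.
Consumer surplus is the triangle under demand above P_b: (1/2)(9.2727)(233 - 177.3636) = 257.9504.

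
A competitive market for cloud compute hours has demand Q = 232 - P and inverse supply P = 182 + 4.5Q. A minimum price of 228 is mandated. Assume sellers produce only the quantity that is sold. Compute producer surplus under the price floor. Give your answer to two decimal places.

148.00

Rewriting demand in inverse form: P = 232 - Q.
Free-market equilibrium: 232 - Q = 182 + 4.5Q gives Q* = 9.0909, P* = 222.9091.
At P = 228, buyers demand (232 - 228)/1 = 4 while sellers would supply more, so the quantity traded is 4 at price 228.
The supply price at Q = 4 is 200. PS is the trapezoid between 228 and supply over [0, 4]: (1/2)[(228 - 182) + (228 - 200)](4) = 148.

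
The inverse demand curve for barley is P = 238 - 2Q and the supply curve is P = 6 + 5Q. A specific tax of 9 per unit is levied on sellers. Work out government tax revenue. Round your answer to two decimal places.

Without the tax, 238 - 2Q = 6 + 5Q so Q* = 33.1429 and P* = 171.7143.
With the tax, sellers need 9 more per unit: 238 - 2Q = 6 + 5Q + 9, so Q_t = 31.8571. Buyers pay P_b = 174.2857; sellers receive P_s = P_b - 9 = 165.2857.
Tax revenue = t x Q_t = 9 x 31.8571 = 286.7143.

286.71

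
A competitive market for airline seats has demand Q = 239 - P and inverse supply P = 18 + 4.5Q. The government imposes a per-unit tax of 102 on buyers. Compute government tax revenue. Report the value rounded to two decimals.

2206.91

Rewriting demand in inverse form: P = 239 - Q.
Without the tax, 239 - Q = 18 + 4.5Q so Q* = 40.1818 and P* = 198.8182.
With the tax, buyers' net willingness to pay falls by 102: (239 - 102) - Q = 18 + 4.5Q, so Q_t = 21.6364. Buyers pay P_b = 217.3636; sellers receive P_s = P_b - 102 = 115.3636.
Tax revenue = t x Q_t = 102 x 21.6364 = 2206.9091.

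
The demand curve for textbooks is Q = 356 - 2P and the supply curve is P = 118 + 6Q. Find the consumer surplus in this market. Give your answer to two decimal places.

Rewriting demand in inverse form: P = 178 - 0.5Q.
Equilibrium: 178 - 0.5Q = 118 + 6Q, so Q* = 9.2308 and P* = 173.3846.
The demand choke price is 178, so CS = (1/2)(Q*)(178 - P*) = (1/2)(9.2308)(4.6154) = 21.3018.

21.30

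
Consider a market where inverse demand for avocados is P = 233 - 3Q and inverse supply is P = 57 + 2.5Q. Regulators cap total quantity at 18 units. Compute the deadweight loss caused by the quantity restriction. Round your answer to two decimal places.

Without the quota, 233 - 3Q = 57 + 2.5Q gives Q* = 32.
At Q = 18 the demand price is 233 - 3(18) = 179 and the supply price is 57 + 2.5(18) = 102.
Deadweight loss is the triangle between the curves from 18 to 32: (1/2)(179 - 102)(32 - 18) = 539.

539.00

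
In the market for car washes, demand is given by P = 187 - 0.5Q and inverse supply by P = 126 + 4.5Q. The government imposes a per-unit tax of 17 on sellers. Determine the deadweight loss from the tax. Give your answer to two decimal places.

28.90

Without the tax, 187 - 0.5Q = 126 + 4.5Q so Q* = 12.2 and P* = 180.9.
A tax on sellers shifts supply up by 17: 187 - 0.5Q = 126 + 4.5Q + 17, so Q_t = 8.8. Buyers pay P_b = 182.6; sellers receive P_s = P_b - 17 = 165.6.
Deadweight loss is the triangle between the curves from Q_t to Q*: (1/2)(12.2 - 8.8)(17) = 28.9.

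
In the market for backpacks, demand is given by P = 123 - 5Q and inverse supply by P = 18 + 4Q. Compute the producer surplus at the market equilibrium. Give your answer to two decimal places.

272.22

Equilibrium: 123 - 5Q = 18 + 4Q, so Q* = 11.6667 and P* = 64.6667.
Producer surplus is the triangle above supply below P*: (1/2)(11.6667)(64.6667 - 18) = (1/2)(11.6667)(46.6667) = 272.2222.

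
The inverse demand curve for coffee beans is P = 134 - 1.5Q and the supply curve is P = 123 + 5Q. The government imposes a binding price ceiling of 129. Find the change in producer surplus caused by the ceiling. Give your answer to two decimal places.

Free-market equilibrium: 134 - 1.5Q = 123 + 5Q gives Q* = 1.6923, P* = 131.4615.
At the ceiling price 129, quantity supplied is (129 - 123)/5 = 1.2; supply is the short side, so Q = 1.2 trades at P = 129.
PS goes from (1/2)(1.6923)(8.4615) = 7.1598 to 3.6 (computed as (129 - 123)(1.2) - (1/2)(5)(1.2)^2), a change of -3.5598.

-3.56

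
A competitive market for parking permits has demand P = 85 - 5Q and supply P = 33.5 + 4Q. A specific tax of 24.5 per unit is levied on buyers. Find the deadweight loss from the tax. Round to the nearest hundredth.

33.35

Pre-tax equilibrium: 85 - 5Q = 33.5 + 4Q gives Q* = 5.7222, P* = 56.3889.
A tax on buyers shifts demand down by 24.5: (85 - 24.5) - 5Q = 33.5 + 4Q, so Q_t = 3. Buyers pay P_b = 70; sellers receive P_s = P_b - 24.5 = 45.5.
The welfare triangle lost has base Q* - Q_t = 2.7222 and height t = 24.5, so DWL = (1/2)(2.7222)(24.5) = 33.3472.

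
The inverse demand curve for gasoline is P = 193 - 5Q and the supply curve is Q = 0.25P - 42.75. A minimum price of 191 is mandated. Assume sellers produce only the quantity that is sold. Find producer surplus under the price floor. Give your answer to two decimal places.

7.68

Rewriting supply in inverse form: P = 171 + 4Q.
Without the control, 193 - 5Q = 171 + 4Q so Q* = 2.4444 and P* = 180.7778.
At P = 191, buyers demand (193 - 191)/5 = 0.4 while sellers would supply more, so the quantity traded is 0.4 at price 191.
The supply price at Q = 0.4 is 172.6. PS is the trapezoid between 191 and supply over [0, 0.4]: (1/2)[(191 - 171) + (191 - 172.6)](0.4) = 7.68.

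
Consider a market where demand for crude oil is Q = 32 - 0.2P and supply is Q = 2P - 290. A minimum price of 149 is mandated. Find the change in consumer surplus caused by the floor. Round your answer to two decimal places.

-6.50

Rewriting demand in inverse form: P = 160 - 5Q.
Rewriting supply in inverse form: P = 145 + 0.5Q.
Without the control, 160 - 5Q = 145 + 0.5Q so Q* = 2.7273 and P* = 146.3636.
At P = 149, buyers demand (160 - 149)/5 = 2.2 while sellers would supply more, so the quantity traded is 2.2 at price 149.
CS goes from (1/2)(2.7273)(13.6364) = 18.595 to 12.1 (computed as (160 - 149)(2.2) - (1/2)(5)(2.2)^2), a change of -6.495.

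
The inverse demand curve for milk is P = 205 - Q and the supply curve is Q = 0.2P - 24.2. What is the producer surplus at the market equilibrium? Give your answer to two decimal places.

490.00

Rewriting supply in inverse form: P = 121 + 5Q.
Set 205 - Q = 121 + 5Q, which gives 84 = 6Q, so Q* = 14 and P* = 205 - (14) = 191.
The supply curve's price intercept is 121, so PS = (1/2)(Q*)(P* - 121) = (1/2)(14)(70) = 490.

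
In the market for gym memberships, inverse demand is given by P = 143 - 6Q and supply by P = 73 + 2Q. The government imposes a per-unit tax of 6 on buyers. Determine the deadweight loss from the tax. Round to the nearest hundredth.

Pre-tax equilibrium: 143 - 6Q = 73 + 2Q gives Q* = 8.75, P* = 90.5.
With the tax, buyers' net willingness to pay falls by 6: (143 - 6) - 6Q = 73 + 2Q, so Q_t = 8. Buyers pay P_b = 95; sellers receive P_s = P_b - 6 = 89.
Deadweight loss is the triangle between the curves from Q_t to Q*: (1/2)(8.75 - 8)(6) = 2.25.

2.25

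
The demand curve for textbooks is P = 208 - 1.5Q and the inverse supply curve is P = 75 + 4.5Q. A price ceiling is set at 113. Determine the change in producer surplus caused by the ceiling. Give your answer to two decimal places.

Without the control, 208 - 1.5Q = 75 + 4.5Q so Q* = 22.1667 and P* = 174.75.
At the ceiling price 113, quantity supplied is (113 - 75)/4.5 = 8.4444; supply is the short side, so Q = 8.4444 trades at P = 113.
PS goes from (1/2)(22.1667)(99.75) = 1105.5625 to 160.4444 (computed as (113 - 75)(8.4444) - (1/2)(4.5)(8.4444)^2), a change of -945.1181.

-945.12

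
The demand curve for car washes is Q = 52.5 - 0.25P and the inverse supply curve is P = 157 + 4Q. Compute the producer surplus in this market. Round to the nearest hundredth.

Rewriting demand in inverse form: P = 210 - 4Q.
Setting demand equal to supply, 53 = 8Q, so Q* = 6.625 and P* = 183.5.
Producer surplus is the triangle above supply below P*: (1/2)(6.625)(183.5 - 157) = (1/2)(6.625)(26.5) = 87.7812.

87.78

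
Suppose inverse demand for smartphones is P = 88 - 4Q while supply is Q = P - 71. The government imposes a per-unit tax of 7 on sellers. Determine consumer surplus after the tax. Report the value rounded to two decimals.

8.00

Rewriting supply in inverse form: P = 71 + Q.
Without the tax, 88 - 4Q = 71 + Q so Q* = 3.4 and P* = 74.4.
A tax on sellers shifts supply up by 7: 88 - 4Q = 71 + Q + 7, so Q_t = 2. Buyers pay P_b = 80; sellers receive P_s = P_b - 7 = 73.
Consumer surplus is the triangle under demand above P_b: (1/2)(2)(88 - 80) = 8.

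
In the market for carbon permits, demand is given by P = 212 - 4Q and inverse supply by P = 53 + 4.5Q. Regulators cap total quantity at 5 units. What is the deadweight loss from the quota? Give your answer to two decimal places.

798.37

Unrestricted equilibrium: Q* = (212 - 53)/(4 + 4.5) = 18.7059.
At Q = 5 the demand price is 212 - 4(5) = 192 and the supply price is 53 + 4.5(5) = 75.5.
Deadweight loss is the triangle between the curves from 5 to 18.7059: (1/2)(192 - 75.5)(18.7059 - 5) = 798.3676.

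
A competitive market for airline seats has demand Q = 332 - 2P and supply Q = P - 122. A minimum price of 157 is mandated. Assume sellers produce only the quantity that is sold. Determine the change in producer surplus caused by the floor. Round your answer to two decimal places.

37.78

Rewriting demand in inverse form: P = 166 - 0.5Q.
Rewriting supply in inverse form: P = 122 + Q.
Without the control, 166 - 0.5Q = 122 + Q so Q* = 29.3333 and P* = 151.3333.
At the floor price 157, quantity demanded is (166 - 157)/0.5 = 18; demand is the short side, so Q = 18 trades at P = 157.
PS goes from (1/2)(29.3333)(29.3333) = 430.2222 to 468 (computed as (157 - 122)(18) - (1/2)(1)(18)^2), a change of 37.7778.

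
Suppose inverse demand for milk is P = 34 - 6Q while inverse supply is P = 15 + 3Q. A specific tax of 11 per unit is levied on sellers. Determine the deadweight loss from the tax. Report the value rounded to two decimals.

Without the tax, 34 - 6Q = 15 + 3Q so Q* = 2.1111 and P* = 21.3333.
A tax on sellers shifts supply up by 11: 34 - 6Q = 15 + 3Q + 11, so Q_t = 0.8889. Buyers pay P_b = 28.6667; sellers receive P_s = P_b - 11 = 17.6667.
Deadweight loss is the triangle between the curves from Q_t to Q*: (1/2)(2.1111 - 0.8889)(11) = 6.7222.

6.72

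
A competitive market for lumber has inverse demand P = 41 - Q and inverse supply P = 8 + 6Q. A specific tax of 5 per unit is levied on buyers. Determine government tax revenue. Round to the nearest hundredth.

20.00

Without the tax, 41 - Q = 8 + 6Q so Q* = 4.7143 and P* = 36.2857.
A tax on buyers shifts demand down by 5: (41 - 5) - Q = 8 + 6Q, so Q_t = 4. Buyers pay P_b = 37; sellers receive P_s = P_b - 5 = 32.
Tax revenue = t x Q_t = 5 x 4 = 20.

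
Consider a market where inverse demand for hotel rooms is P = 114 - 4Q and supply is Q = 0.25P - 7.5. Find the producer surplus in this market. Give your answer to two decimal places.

Rewriting supply in inverse form: P = 30 + 4Q.
Setting demand equal to supply, 84 = 8Q, so Q* = 10.5 and P* = 72.
PS is the area between P* and the supply curve from 0 to Q*: (1/2)(10.5)(42) = 220.5.

220.50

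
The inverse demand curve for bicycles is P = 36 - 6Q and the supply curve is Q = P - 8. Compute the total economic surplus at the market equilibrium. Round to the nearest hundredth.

Rewriting supply in inverse form: P = 8 + Q.
Equilibrium: 36 - 6Q = 8 + Q, so Q* = 4 and P* = 12.
CS = (1/2)(4)(24) = 48 and PS = (1/2)(4)(4) = 8, so total surplus = 56.

56.00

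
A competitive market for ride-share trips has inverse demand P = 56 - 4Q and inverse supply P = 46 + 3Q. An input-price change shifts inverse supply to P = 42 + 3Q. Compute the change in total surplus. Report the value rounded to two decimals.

6.86

Initial equilibrium: Q_0 = 1.4286, P_0 = 50.2857; CS_0 = (1/2)(1.4286)(5.7143) = 4.0816, PS_0 = (1/2)(1.4286)(4.2857) = 3.0612.
New equilibrium: 56 - 4Q = 42 + 3Q gives Q_1 = 2, P_1 = 48; CS_1 = 8, PS_1 = 6.
Change in total surplus = (8 + 6) - (4.0816 + 3.0612) = 6.8571.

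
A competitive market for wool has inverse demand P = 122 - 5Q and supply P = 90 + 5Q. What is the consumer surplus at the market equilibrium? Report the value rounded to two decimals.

25.60

Equilibrium: 122 - 5Q = 90 + 5Q, so Q* = 3.2 and P* = 106.
The demand choke price is 122, so CS = (1/2)(Q*)(122 - P*) = (1/2)(3.2)(16) = 25.6.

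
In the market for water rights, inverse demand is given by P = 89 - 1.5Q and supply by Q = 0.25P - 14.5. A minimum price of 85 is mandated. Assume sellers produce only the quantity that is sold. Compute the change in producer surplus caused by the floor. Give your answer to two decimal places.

Rewriting supply in inverse form: P = 58 + 4Q.
Without the control, 89 - 1.5Q = 58 + 4Q so Q* = 5.6364 and P* = 80.5455.
At the floor price 85, quantity demanded is (89 - 85)/1.5 = 2.6667; demand is the short side, so Q = 2.6667 trades at P = 85.
PS goes from (1/2)(5.6364)(22.5455) = 63.5372 to 57.7778 (computed as (85 - 58)(2.6667) - (1/2)(4)(2.6667)^2), a change of -5.7594.

-5.76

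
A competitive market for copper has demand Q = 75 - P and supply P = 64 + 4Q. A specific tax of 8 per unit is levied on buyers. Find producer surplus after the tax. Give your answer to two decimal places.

Rewriting demand in inverse form: P = 75 - Q.
Pre-tax equilibrium: 75 - Q = 64 + 4Q gives Q* = 2.2, P* = 72.8.
With the tax, buyers' net willingness to pay falls by 8: (75 - 8) - Q = 64 + 4Q, so Q_t = 0.6. Buyers pay P_b = 74.4; sellers receive P_s = P_b - 8 = 66.4.
PS = (1/2)(Q_t)(P_s - 64) = (1/2)(0.6)(2.4) = 0.72.

0.72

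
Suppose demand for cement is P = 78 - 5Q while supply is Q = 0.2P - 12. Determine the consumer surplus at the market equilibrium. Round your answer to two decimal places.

8.10

Rewriting supply in inverse form: P = 60 + 5Q.
Equilibrium: 78 - 5Q = 60 + 5Q, so Q* = 1.8 and P* = 69.
CS is the area between the demand curve and P* from 0 to Q*: (1/2)(1.8)(9) = 8.1.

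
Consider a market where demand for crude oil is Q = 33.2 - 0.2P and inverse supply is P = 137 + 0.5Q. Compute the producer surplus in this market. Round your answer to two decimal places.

Rewriting demand in inverse form: P = 166 - 5Q.
Equilibrium: 166 - 5Q = 137 + 0.5Q, so Q* = 5.2727 and P* = 139.6364.
Producer surplus is the triangle above supply below P*: (1/2)(5.2727)(139.6364 - 137) = (1/2)(5.2727)(2.6364) = 6.9504.

6.95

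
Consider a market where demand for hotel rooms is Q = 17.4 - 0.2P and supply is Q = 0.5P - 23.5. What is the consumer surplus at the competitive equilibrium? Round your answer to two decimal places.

81.63

Rewriting demand in inverse form: P = 87 - 5Q.
Rewriting supply in inverse form: P = 47 + 2Q.
Set 87 - 5Q = 47 + 2Q, which gives 40 = 7Q, so Q* = 5.7143 and P* = 87 - 5(5.7143) = 58.4286.
The demand choke price is 87, so CS = (1/2)(Q*)(87 - P*) = (1/2)(5.7143)(28.5714) = 81.6327.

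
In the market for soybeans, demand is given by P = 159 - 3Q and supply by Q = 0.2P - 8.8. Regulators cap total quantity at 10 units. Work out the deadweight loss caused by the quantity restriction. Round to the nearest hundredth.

Rewriting supply in inverse form: P = 44 + 5Q.
Without the quota, 159 - 3Q = 44 + 5Q gives Q* = 14.375.
At Q = 10 the demand price is 159 - 3(10) = 129 and the supply price is 44 + 5(10) = 94.
Deadweight loss is the triangle between the curves from 10 to 14.375: (1/2)(129 - 94)(14.375 - 10) = 76.5625.

76.56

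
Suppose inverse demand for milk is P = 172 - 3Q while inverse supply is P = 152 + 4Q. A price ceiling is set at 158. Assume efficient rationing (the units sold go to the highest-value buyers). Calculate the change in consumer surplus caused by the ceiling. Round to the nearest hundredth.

5.38

Without the control, 172 - 3Q = 152 + 4Q so Q* = 2.8571 and P* = 163.4286.
At the ceiling price 158, quantity supplied is (158 - 152)/4 = 1.5; supply is the short side, so Q = 1.5 trades at P = 158.
CS goes from (1/2)(2.8571)(8.5714) = 12.2449 to 17.625 (computed as (172 - 158)(1.5) - (1/2)(3)(1.5)^2), a change of 5.3801.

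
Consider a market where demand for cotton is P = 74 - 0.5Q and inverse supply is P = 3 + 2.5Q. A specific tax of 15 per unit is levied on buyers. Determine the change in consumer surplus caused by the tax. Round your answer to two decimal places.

Pre-tax equilibrium: 74 - 0.5Q = 3 + 2.5Q gives Q* = 23.6667, P* = 62.1667.
With the tax, buyers' net willingness to pay falls by 15: (74 - 15) - 0.5Q = 3 + 2.5Q, so Q_t = 18.6667. Buyers pay P_b = 64.6667; sellers receive P_s = P_b - 15 = 49.6667.
CS falls from (1/2)(23.6667)(11.8333) = 140.0278 to (1/2)(18.6667)(9.3333) = 87.1111, a change of -52.9167.

-52.92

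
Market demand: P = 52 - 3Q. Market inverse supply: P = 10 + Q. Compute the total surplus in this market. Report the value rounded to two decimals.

220.50

Set 52 - 3Q = 10 + Q, which gives 42 = 4Q, so Q* = 10.5 and P* = 52 - 3(10.5) = 20.5.
Total surplus is the full triangle between the curves from 0 to Q*: (1/2)(10.5)(52 - 10) = 220.5.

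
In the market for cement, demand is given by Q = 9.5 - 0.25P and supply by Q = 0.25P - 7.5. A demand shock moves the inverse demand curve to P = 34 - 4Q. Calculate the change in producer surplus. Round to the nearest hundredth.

-1.50

Rewriting demand in inverse form: P = 38 - 4Q.
Rewriting supply in inverse form: P = 30 + 4Q.
Initial equilibrium: Q_0 = 1, P_0 = 34; CS_0 = (1/2)(1)(4) = 2, PS_0 = (1/2)(1)(4) = 2.
New equilibrium: 34 - 4Q = 30 + 4Q gives Q_1 = 0.5, P_1 = 32; CS_1 = 0.5, PS_1 = 0.5.
Change in producer surplus = 0.5 - 2 = -1.5.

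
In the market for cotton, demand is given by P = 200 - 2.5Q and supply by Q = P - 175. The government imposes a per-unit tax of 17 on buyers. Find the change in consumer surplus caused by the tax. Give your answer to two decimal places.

-57.24

Rewriting supply in inverse form: P = 175 + Q.
Pre-tax equilibrium: 200 - 2.5Q = 175 + Q gives Q* = 7.1429, P* = 182.1429.
With the tax, buyers' net willingness to pay falls by 17: (200 - 17) - 2.5Q = 175 + Q, so Q_t = 2.2857. Buyers pay P_b = 194.2857; sellers receive P_s = P_b - 17 = 177.2857.
Consumers lose the trapezoid between P* and P_b out to Q_t plus the triangle from Q_t to Q*: change in CS = 6.5306 - 63.7755 = -57.2449.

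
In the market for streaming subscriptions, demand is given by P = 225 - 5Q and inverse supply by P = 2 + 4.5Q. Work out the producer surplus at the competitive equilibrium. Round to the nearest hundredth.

1239.78

Equilibrium: 225 - 5Q = 2 + 4.5Q, so Q* = 23.4737 and P* = 107.6316.
PS is the area between P* and the supply curve from 0 to Q*: (1/2)(23.4737)(105.6316) = 1239.7812.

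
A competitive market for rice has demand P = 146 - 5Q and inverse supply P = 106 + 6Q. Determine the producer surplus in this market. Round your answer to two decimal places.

Equilibrium: 146 - 5Q = 106 + 6Q, so Q* = 3.6364 and P* = 127.8182.
Producer surplus is the triangle above supply below P*: (1/2)(3.6364)(127.8182 - 106) = (1/2)(3.6364)(21.8182) = 39.6694.

39.67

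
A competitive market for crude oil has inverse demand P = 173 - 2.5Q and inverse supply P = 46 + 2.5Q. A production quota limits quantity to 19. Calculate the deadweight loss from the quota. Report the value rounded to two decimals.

Without the quota, 173 - 2.5Q = 46 + 2.5Q gives Q* = 25.4.
At Q = 19 the demand price is 173 - 2.5(19) = 125.5 and the supply price is 46 + 2.5(19) = 93.5.
DWL = (1/2)(gap between curves at 19) x (Q* - 19) = (1/2)(32)(6.4) = 102.4.

102.40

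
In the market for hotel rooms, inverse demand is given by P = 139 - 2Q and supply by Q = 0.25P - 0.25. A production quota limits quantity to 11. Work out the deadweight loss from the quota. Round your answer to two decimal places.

432.00

Rewriting supply in inverse form: P = 1 + 4Q.
Unrestricted equilibrium: Q* = (139 - 1)/(2 + 4) = 23.
At Q = 11 the demand price is 139 - 2(11) = 117 and the supply price is 1 + 4(11) = 45.
DWL = (1/2)(gap between curves at 11) x (Q* - 11) = (1/2)(72)(12) = 432.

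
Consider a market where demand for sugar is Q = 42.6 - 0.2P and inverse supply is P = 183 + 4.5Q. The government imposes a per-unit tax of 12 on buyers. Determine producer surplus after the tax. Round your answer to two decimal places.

8.08

Rewriting demand in inverse form: P = 213 - 5Q.
Pre-tax equilibrium: 213 - 5Q = 183 + 4.5Q gives Q* = 3.1579, P* = 197.2105.
With the tax, buyers' net willingness to pay falls by 12: (213 - 12) - 5Q = 183 + 4.5Q, so Q_t = 1.8947. Buyers pay P_b = 203.5263; sellers receive P_s = P_b - 12 = 191.5263.
Producer surplus is the triangle above supply below P_s: (1/2)(1.8947)(191.5263 - 183) = 8.0776.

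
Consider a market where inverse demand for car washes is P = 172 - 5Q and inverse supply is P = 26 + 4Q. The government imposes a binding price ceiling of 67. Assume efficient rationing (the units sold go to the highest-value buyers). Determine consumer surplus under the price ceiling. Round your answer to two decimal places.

813.59

Without the control, 172 - 5Q = 26 + 4Q so Q* = 16.2222 and P* = 90.8889.
At the ceiling price 67, quantity supplied is (67 - 26)/4 = 10.25; supply is the short side, so Q = 10.25 trades at P = 67.
The demand price at Q = 10.25 is 120.75. CS is the trapezoid between demand and 67 over [0, 10.25]: (1/2)[(172 - 67) + (120.75 - 67)](10.25) = 813.5938.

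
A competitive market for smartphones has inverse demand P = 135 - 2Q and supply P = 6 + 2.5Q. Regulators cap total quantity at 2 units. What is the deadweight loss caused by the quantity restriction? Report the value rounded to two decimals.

Unrestricted equilibrium: Q* = (135 - 6)/(2 + 2.5) = 28.6667.
At Q = 2 the demand price is 135 - 2(2) = 131 and the supply price is 6 + 2.5(2) = 11.
Deadweight loss is the triangle between the curves from 2 to 28.6667: (1/2)(131 - 11)(28.6667 - 2) = 1600.

1600.00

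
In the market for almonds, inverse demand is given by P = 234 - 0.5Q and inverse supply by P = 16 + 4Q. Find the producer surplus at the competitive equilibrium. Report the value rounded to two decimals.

4693.73

Setting demand equal to supply, 218 = 4.5Q, so Q* = 48.4444 and P* = 209.7778.
Producer surplus is the triangle above supply below P*: (1/2)(48.4444)(209.7778 - 16) = (1/2)(48.4444)(193.7778) = 4693.7284.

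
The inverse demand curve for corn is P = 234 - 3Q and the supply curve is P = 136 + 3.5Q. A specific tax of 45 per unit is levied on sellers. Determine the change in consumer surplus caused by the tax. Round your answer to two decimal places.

Pre-tax equilibrium: 234 - 3Q = 136 + 3.5Q gives Q* = 15.0769, P* = 188.7692.
A tax on sellers shifts supply up by 45: 234 - 3Q = 136 + 3.5Q + 45, so Q_t = 8.1538. Buyers pay P_b = 209.5385; sellers receive P_s = P_b - 45 = 164.5385.
CS falls from (1/2)(15.0769)(45.2308) = 340.9704 to (1/2)(8.1538)(24.4615) = 99.7278, a change of -241.2426.

-241.24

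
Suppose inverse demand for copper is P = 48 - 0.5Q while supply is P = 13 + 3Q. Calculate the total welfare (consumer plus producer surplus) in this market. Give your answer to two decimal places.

Set 48 - 0.5Q = 13 + 3Q, which gives 35 = 3.5Q, so Q* = 10 and P* = 48 - 0.5(10) = 43.
CS = (1/2)(10)(5) = 25 and PS = (1/2)(10)(30) = 150, so total surplus = 175.

175.00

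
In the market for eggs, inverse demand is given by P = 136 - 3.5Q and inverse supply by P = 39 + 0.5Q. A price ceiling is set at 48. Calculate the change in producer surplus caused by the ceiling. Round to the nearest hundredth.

-66.02

Without the control, 136 - 3.5Q = 39 + 0.5Q so Q* = 24.25 and P* = 51.125.
At the ceiling price 48, quantity supplied is (48 - 39)/0.5 = 18; supply is the short side, so Q = 18 trades at P = 48.
PS goes from (1/2)(24.25)(12.125) = 147.0156 to 81 (computed as (48 - 39)(18) - (1/2)(0.5)(18)^2), a change of -66.0156.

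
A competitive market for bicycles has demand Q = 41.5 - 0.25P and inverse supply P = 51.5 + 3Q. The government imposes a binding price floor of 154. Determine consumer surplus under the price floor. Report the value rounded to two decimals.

18.00

Rewriting demand in inverse form: P = 166 - 4Q.
Without the control, 166 - 4Q = 51.5 + 3Q so Q* = 16.3571 and P* = 100.5714.
At P = 154, buyers demand (166 - 154)/4 = 3 while sellers would supply more, so the quantity traded is 3 at price 154.
CS is the triangle under demand above 154: (1/2)(3)(166 - 154) = 18.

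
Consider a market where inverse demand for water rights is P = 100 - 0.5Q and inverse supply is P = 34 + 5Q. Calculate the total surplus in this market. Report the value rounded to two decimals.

396.00

Setting demand equal to supply, 66 = 5.5Q, so Q* = 12 and P* = 94.
CS = (1/2)(12)(6) = 36 and PS = (1/2)(12)(60) = 360, so total surplus = 396.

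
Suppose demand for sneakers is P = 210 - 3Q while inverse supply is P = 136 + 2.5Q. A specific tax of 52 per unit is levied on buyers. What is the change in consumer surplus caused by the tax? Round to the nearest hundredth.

-247.54

Pre-tax equilibrium: 210 - 3Q = 136 + 2.5Q gives Q* = 13.4545, P* = 169.6364.
With the tax, buyers' net willingness to pay falls by 52: (210 - 52) - 3Q = 136 + 2.5Q, so Q_t = 4. Buyers pay P_b = 198; sellers receive P_s = P_b - 52 = 146.
CS falls from (1/2)(13.4545)(40.3636) = 271.5372 to (1/2)(4)(12) = 24, a change of -247.5372.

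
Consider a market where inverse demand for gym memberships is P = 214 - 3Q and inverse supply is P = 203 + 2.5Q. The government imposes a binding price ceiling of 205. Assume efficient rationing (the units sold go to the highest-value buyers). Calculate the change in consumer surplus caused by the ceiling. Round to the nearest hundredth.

0.24

Without the control, 214 - 3Q = 203 + 2.5Q so Q* = 2 and P* = 208.
At the ceiling price 205, quantity supplied is (205 - 203)/2.5 = 0.8; supply is the short side, so Q = 0.8 trades at P = 205.
CS goes from (1/2)(2)(6) = 6 to 6.24 (computed as (214 - 205)(0.8) - (1/2)(3)(0.8)^2), a change of 0.24.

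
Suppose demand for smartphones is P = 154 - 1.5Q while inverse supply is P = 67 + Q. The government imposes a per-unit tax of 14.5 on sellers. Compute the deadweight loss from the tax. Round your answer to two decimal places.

42.05

Without the tax, 154 - 1.5Q = 67 + Q so Q* = 34.8 and P* = 101.8.
A tax on sellers shifts supply up by 14.5: 154 - 1.5Q = 67 + Q + 14.5, so Q_t = 29. Buyers pay P_b = 110.5; sellers receive P_s = P_b - 14.5 = 96.
The welfare triangle lost has base Q* - Q_t = 5.8 and height t = 14.5, so DWL = (1/2)(5.8)(14.5) = 42.05.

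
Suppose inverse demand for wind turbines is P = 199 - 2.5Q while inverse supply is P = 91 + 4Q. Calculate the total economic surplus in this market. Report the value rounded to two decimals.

897.23

Equilibrium: 199 - 2.5Q = 91 + 4Q, so Q* = 16.6154 and P* = 157.4615.
CS = (1/2)(16.6154)(41.5385) = 345.0888 and PS = (1/2)(16.6154)(66.4615) = 552.142, so total surplus = 897.2308.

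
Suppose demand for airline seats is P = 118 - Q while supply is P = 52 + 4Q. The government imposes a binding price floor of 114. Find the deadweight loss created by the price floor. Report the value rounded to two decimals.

211.60

Free-market equilibrium: 118 - Q = 52 + 4Q gives Q* = 13.2, P* = 104.8.
At the floor price 114, quantity demanded is (118 - 114)/1 = 4; demand is the short side, so Q = 4 trades at P = 114.
At Q = 4 the demand price is 114 and the supply price is 68. Deadweight loss is the triangle between the curves from 4 to 13.2: (1/2)(114 - 68)(13.2 - 4) = 211.6.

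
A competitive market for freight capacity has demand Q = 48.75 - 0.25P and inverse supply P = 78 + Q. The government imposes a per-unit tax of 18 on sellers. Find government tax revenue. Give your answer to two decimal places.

356.40

Rewriting demand in inverse form: P = 195 - 4Q.
Pre-tax equilibrium: 195 - 4Q = 78 + Q gives Q* = 23.4, P* = 101.4.
A tax on sellers shifts supply up by 18: 195 - 4Q = 78 + Q + 18, so Q_t = 19.8. Buyers pay P_b = 115.8; sellers receive P_s = P_b - 18 = 97.8.
Tax revenue = t x Q_t = 18 x 19.8 = 356.4.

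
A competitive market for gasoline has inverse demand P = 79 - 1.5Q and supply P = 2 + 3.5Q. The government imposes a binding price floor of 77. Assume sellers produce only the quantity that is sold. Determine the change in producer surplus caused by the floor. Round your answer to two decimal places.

-318.14

Without the control, 79 - 1.5Q = 2 + 3.5Q so Q* = 15.4 and P* = 55.9.
At the floor price 77, quantity demanded is (79 - 77)/1.5 = 1.3333; demand is the short side, so Q = 1.3333 trades at P = 77.
PS goes from (1/2)(15.4)(53.9) = 415.03 to 96.8889 (computed as (77 - 2)(1.3333) - (1/2)(3.5)(1.3333)^2), a change of -318.1411.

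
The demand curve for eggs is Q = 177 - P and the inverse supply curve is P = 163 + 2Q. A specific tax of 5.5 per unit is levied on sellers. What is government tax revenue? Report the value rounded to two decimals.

Rewriting demand in inverse form: P = 177 - Q.
Without the tax, 177 - Q = 163 + 2Q so Q* = 4.6667 and P* = 172.3333.
A tax on sellers shifts supply up by 5.5: 177 - Q = 163 + 2Q + 5.5, so Q_t = 2.8333. Buyers pay P_b = 174.1667; sellers receive P_s = P_b - 5.5 = 168.6667.
Revenue is the tax times quantity traded: 5.5 x 2.8333 = 15.5833.

15.58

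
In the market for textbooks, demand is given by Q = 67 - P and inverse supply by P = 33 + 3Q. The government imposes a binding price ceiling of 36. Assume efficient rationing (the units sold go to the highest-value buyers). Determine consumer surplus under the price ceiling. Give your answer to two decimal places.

Rewriting demand in inverse form: P = 67 - Q.
Without the control, 67 - Q = 33 + 3Q so Q* = 8.5 and P* = 58.5.
At P = 36, sellers supply (36 - 33)/3 = 1 while buyers want more, so the quantity traded is 1 at price 36.
The demand price at Q = 1 is 66. CS is the trapezoid between demand and 36 over [0, 1]: (1/2)[(67 - 36) + (66 - 36)](1) = 30.5.

30.50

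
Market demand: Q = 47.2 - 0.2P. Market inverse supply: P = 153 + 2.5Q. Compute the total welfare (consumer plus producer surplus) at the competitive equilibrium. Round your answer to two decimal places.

Rewriting demand in inverse form: P = 236 - 5Q.
Setting demand equal to supply, 83 = 7.5Q, so Q* = 11.0667 and P* = 180.6667.
Total surplus is the full triangle between the curves from 0 to Q*: (1/2)(11.0667)(236 - 153) = 459.2667.

459.27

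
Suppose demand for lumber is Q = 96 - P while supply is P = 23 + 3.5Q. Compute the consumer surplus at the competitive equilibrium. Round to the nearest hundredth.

Rewriting demand in inverse form: P = 96 - Q.
Equilibrium: 96 - Q = 23 + 3.5Q, so Q* = 16.2222 and P* = 79.7778.
CS is the area between the demand curve and P* from 0 to Q*: (1/2)(16.2222)(16.2222) = 131.5802.

131.58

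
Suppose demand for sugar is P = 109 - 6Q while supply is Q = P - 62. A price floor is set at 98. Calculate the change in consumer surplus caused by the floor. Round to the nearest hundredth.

-125.16

Rewriting supply in inverse form: P = 62 + Q.
Free-market equilibrium: 109 - 6Q = 62 + Q gives Q* = 6.7143, P* = 68.7143.
At P = 98, buyers demand (109 - 98)/6 = 1.8333 while sellers would supply more, so the quantity traded is 1.8333 at price 98.
CS goes from (1/2)(6.7143)(40.2857) = 135.2449 to 10.0833 (computed as (109 - 98)(1.8333) - (1/2)(6)(1.8333)^2), a change of -125.1616.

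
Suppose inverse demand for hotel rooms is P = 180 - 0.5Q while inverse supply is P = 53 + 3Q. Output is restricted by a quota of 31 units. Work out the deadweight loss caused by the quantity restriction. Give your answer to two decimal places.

Unrestricted equilibrium: Q* = (180 - 53)/(0.5 + 3) = 36.2857.
At Q = 31 the demand price is 180 - 0.5(31) = 164.5 and the supply price is 53 + 3(31) = 146.
Deadweight loss is the triangle between the curves from 31 to 36.2857: (1/2)(164.5 - 146)(36.2857 - 31) = 48.8929.

48.89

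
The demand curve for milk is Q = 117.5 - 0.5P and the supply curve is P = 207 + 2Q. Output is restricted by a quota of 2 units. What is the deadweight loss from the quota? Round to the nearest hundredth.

50.00

Rewriting demand in inverse form: P = 235 - 2Q.
Without the quota, 235 - 2Q = 207 + 2Q gives Q* = 7.
At Q = 2 the demand price is 235 - 2(2) = 231 and the supply price is 207 + 2(2) = 211.
DWL = (1/2)(gap between curves at 2) x (Q* - 2) = (1/2)(20)(5) = 50.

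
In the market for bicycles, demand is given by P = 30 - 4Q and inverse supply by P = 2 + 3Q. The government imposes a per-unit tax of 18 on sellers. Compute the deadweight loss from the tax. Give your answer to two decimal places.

23.14

Without the tax, 30 - 4Q = 2 + 3Q so Q* = 4 and P* = 14.
A tax on sellers shifts supply up by 18: 30 - 4Q = 2 + 3Q + 18, so Q_t = 1.4286. Buyers pay P_b = 24.2857; sellers receive P_s = P_b - 18 = 6.2857.
The welfare triangle lost has base Q* - Q_t = 2.5714 and height t = 18, so DWL = (1/2)(2.5714)(18) = 23.1429.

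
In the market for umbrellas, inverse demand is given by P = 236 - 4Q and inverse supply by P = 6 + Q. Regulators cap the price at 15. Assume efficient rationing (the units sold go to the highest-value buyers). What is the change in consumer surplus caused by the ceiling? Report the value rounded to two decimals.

Free-market equilibrium: 236 - 4Q = 6 + Q gives Q* = 46, P* = 52.
At the ceiling price 15, quantity supplied is (15 - 6)/1 = 9; supply is the short side, so Q = 9 trades at P = 15.
CS goes from (1/2)(46)(184) = 4232 to 1827 (computed as (236 - 15)(9) - (1/2)(4)(9)^2), a change of -2405.

-2405.00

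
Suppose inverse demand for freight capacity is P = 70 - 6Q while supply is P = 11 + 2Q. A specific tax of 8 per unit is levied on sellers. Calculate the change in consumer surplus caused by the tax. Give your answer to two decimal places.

Without the tax, 70 - 6Q = 11 + 2Q so Q* = 7.375 and P* = 25.75.
With the tax, sellers need 8 more per unit: 70 - 6Q = 11 + 2Q + 8, so Q_t = 6.375. Buyers pay P_b = 31.75; sellers receive P_s = P_b - 8 = 23.75.
Consumers lose the trapezoid between P* and P_b out to Q_t plus the triangle from Q_t to Q*: change in CS = 121.9219 - 163.1719 = -41.25.

-41.25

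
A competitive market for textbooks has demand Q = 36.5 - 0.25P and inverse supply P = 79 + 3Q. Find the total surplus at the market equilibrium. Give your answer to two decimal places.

320.64

Rewriting demand in inverse form: P = 146 - 4Q.
Equilibrium: 146 - 4Q = 79 + 3Q, so Q* = 9.5714 and P* = 107.7143.
CS = (1/2)(9.5714)(38.2857) = 183.2245 and PS = (1/2)(9.5714)(28.7143) = 137.4184, so total surplus = 320.6429.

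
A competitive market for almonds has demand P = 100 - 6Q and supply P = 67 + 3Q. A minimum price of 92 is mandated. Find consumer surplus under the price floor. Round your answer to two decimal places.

5.33

Free-market equilibrium: 100 - 6Q = 67 + 3Q gives Q* = 3.6667, P* = 78.
At P = 92, buyers demand (100 - 92)/6 = 1.3333 while sellers would supply more, so the quantity traded is 1.3333 at price 92.
CS is the triangle under demand above 92: (1/2)(1.3333)(100 - 92) = 5.3333.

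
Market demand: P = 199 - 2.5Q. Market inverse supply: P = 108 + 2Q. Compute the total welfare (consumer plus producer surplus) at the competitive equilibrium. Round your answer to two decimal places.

Setting demand equal to supply, 91 = 4.5Q, so Q* = 20.2222 and P* = 148.4444.
Total surplus is the full triangle between the curves from 0 to Q*: (1/2)(20.2222)(199 - 108) = 920.1111.

920.11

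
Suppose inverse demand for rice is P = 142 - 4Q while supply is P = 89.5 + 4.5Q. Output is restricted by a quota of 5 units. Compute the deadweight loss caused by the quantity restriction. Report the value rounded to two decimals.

Without the quota, 142 - 4Q = 89.5 + 4.5Q gives Q* = 6.1765.
At Q = 5 the demand price is 142 - 4(5) = 122 and the supply price is 89.5 + 4.5(5) = 112.
DWL = (1/2)(gap between curves at 5) x (Q* - 5) = (1/2)(10)(1.1765) = 5.8824.

5.88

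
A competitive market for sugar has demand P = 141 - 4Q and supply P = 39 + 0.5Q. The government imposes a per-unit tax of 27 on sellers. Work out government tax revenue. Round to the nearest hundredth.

450.00

Pre-tax equilibrium: 141 - 4Q = 39 + 0.5Q gives Q* = 22.6667, P* = 50.3333.
With the tax, sellers need 27 more per unit: 141 - 4Q = 39 + 0.5Q + 27, so Q_t = 16.6667. Buyers pay P_b = 74.3333; sellers receive P_s = P_b - 27 = 47.3333.
Tax revenue = t x Q_t = 27 x 16.6667 = 450.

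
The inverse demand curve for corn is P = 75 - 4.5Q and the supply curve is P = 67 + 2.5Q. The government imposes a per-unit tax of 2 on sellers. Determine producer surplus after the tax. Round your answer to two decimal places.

Without the tax, 75 - 4.5Q = 67 + 2.5Q so Q* = 1.1429 and P* = 69.8571.
With the tax, sellers need 2 more per unit: 75 - 4.5Q = 67 + 2.5Q + 2, so Q_t = 0.8571. Buyers pay P_b = 71.1429; sellers receive P_s = P_b - 2 = 69.1429.
Producer surplus is the triangle above supply below P_s: (1/2)(0.8571)(69.1429 - 67) = 0.9184.

0.92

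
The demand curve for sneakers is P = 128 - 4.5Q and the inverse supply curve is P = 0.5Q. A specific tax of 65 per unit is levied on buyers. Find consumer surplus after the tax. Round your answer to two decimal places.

357.21

Pre-tax equilibrium: 128 - 4.5Q = 0.5Q gives Q* = 25.6, P* = 12.8.
A tax on buyers shifts demand down by 65: (128 - 65) - 4.5Q = 0.5Q, so Q_t = 12.6. Buyers pay P_b = 71.3; sellers receive P_s = P_b - 65 = 6.3.
CS = (1/2)(Q_t)(128 - P_b) = (1/2)(12.6)(56.7) = 357.21.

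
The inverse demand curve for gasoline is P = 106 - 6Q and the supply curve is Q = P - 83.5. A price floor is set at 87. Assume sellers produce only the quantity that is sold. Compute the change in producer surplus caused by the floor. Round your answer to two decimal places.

0.90

Rewriting supply in inverse form: P = 83.5 + Q.
Without the control, 106 - 6Q = 83.5 + Q so Q* = 3.2143 and P* = 86.7143.
At P = 87, buyers demand (106 - 87)/6 = 3.1667 while sellers would supply more, so the quantity traded is 3.1667 at price 87.
PS goes from (1/2)(3.2143)(3.2143) = 5.1658 to 6.0694 (computed as (87 - 83.5)(3.1667) - (1/2)(1)(3.1667)^2), a change of 0.9036.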